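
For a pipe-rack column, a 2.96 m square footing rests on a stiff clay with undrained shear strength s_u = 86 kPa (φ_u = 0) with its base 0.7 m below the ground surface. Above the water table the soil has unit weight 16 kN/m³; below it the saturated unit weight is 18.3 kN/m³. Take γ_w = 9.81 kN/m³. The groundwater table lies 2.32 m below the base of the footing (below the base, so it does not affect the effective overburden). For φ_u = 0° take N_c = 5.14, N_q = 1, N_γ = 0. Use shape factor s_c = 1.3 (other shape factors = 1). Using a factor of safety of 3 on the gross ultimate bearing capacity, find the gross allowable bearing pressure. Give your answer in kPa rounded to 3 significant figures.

Overburden at base level: q = 16 × 0.7 = 11.2 kPa.
Cohesion term c·N_c·s_c = 86 × 5.14 × 1.3 = 574.65 kPa; surcharge term q·N_q = 11.2 × 1 = 11.2 kPa.
q_ult = 574.65 + 11.2 = 585.85 kPa.
q_all = 585.85 / 3 = 195.28 kPa.

q_all ≈ 195 kPa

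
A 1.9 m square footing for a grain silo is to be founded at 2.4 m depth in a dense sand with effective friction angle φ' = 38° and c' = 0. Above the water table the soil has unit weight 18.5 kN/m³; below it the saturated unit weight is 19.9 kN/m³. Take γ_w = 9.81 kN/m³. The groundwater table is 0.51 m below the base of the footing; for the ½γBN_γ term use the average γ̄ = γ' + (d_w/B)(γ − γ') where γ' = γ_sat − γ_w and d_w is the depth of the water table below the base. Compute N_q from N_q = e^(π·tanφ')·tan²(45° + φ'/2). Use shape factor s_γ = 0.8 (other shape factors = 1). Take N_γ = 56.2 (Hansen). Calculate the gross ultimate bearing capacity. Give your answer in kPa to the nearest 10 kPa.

q_ult ≈ 2700 kPa

tan38° = 0.7813, so N_q = e^(π×0.7813)·tan²(64°) = 11.64 × 4.204 = 48.93.
Effective surcharge at the founding depth q = γ·D_f = 18.5 × 2.4 = 44.4 kPa.
With d_w = 0.51 m < B, γ̄ = 10.09 + (0.51/1.9) × (18.5 − 10.09) = 12.347 kN/m³.
q_ult = q·N_q + 0.5·γ·B·N_γ·s_γ
     = 44.4 × 48.933 + 0.5 × 12.347 × 1.9 × 56.2 × 0.8
     = 2172.6 + 527.38 = 2700 kPa.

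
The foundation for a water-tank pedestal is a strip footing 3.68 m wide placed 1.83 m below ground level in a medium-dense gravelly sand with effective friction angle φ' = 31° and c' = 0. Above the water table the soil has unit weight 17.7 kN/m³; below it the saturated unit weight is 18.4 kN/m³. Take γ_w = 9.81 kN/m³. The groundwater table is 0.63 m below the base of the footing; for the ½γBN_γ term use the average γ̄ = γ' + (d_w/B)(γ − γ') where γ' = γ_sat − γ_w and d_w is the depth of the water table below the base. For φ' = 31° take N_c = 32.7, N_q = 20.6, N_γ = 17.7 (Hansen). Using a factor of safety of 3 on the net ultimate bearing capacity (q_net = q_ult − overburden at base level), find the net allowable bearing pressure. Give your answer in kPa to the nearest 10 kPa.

Overburden at base level: q = 17.7 × 1.83 = 32.391 kPa.
The water table is 0.63 m below the base (< B = 3.68 m), so the ½γBN_γ term uses γ̄ = γ' + (d_w/B)(γ − γ') = 8.59 + (0.63/3.68)(17.7 − 8.59) = 10.15 kN/m³.
Surcharge term q·N_q = 32.391 × 20.6 = 667.25 kPa; self-weight term 0.5·γ·B·N_γ = 0.5 × 10.15 × 3.68 × 17.7 = 330.55 kPa.
q_ult = 667.25 + 330.55 = 997.81 kPa.
q_net = 997.81 − 32.391 = 965.42 kPa.
q_all(net) = 965.42 / 3 = 321.81 kPa.

q_all(net) ≈ 320 kPa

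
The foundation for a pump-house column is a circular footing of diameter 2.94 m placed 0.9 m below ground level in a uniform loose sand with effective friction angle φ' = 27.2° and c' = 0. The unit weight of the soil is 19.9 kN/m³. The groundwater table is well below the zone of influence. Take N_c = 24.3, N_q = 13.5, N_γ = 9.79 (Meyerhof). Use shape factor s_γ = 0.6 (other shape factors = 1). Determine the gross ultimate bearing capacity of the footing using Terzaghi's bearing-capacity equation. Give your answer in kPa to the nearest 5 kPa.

q = γ·D_f = 19.9 × 0.9 = 17.91 kPa.
q·N_q = 17.91 × 13.5 = 241.78 kPa
0.5·γ·B·N_γ·s_γ = 0.5 × 19.9 × 2.94 × 9.79 × 0.6 = 171.83 kPa
q_ult = 241.78 + 171.83 = 413.62 kPa.

q_ult ≈ 415 kPa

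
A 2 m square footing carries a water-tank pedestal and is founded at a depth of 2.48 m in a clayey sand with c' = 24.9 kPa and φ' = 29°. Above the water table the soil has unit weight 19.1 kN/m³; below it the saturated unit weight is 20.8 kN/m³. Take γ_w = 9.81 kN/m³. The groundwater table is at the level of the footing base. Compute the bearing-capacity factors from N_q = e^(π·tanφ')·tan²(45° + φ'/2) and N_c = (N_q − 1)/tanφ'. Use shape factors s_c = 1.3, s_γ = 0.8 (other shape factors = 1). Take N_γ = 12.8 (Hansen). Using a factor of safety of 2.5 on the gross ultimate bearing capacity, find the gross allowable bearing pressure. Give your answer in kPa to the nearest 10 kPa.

q_all ≈ 720 kPa

N_q = e^(π·tan29°)·tan²(59.5°) = 16.44; N_c = (N_q − 1)/tanφ' = 27.86.
q = γ·D_f = 19.1 × 2.48 = 47.368 kPa.
For the ½γBN_γ term take γ' = 20.8 − 9.81 = 10.99 kN/m³ (soil below base is submerged).
c·N_c·s_c = 24.9 × 27.86 × 1.3 = 901.84 kPa
q·N_q = 47.368 × 16.443 = 778.89 kPa
0.5·γ·B·N_γ·s_γ = 0.5 × 10.99 × 2 × 12.8 × 0.8 = 112.54 kPa
q_ult = 901.84 + 778.89 + 112.54 = 1793.3 kPa.
q_all = 1793.3 / 2.5 = 717.31 kPa.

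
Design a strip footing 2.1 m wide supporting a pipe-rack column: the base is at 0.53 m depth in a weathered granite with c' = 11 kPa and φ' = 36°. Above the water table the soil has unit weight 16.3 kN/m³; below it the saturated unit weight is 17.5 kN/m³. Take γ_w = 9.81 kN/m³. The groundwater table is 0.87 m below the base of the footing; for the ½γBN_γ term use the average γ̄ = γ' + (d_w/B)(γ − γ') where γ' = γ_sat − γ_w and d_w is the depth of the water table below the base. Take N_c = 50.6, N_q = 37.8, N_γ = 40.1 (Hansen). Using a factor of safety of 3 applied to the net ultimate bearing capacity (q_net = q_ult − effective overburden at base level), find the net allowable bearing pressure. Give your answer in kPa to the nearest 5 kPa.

q_all(net) ≈ 450 kPa

Effective surcharge at the founding depth q = γ·D_f = 16.3 × 0.53 = 8.639 kPa.
With d_w = 0.87 m < B, γ̄ = 7.69 + (0.87/2.1) × (16.3 − 7.69) = 11.257 kN/m³.
q_ult = c·N_c + q·N_q + 0.5·γ·B·N_γ
     = 11 × 50.6 + 8.639 × 37.8 + 0.5 × 11.257 × 2.1 × 40.1
     = 556.6 + 326.55 + 473.98 = 1357.1 kPa.
Net ultimate: q_net = 1357.1 − 8.639 = 1348.5 kPa.
q_all(net) = 1348.5 / 3 = 449.5 kPa.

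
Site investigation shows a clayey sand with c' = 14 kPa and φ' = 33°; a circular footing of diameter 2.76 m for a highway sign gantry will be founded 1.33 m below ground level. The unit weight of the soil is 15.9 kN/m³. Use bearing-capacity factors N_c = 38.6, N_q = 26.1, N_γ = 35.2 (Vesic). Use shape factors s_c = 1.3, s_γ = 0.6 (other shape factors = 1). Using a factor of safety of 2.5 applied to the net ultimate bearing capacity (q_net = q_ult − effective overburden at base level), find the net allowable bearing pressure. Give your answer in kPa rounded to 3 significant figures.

Overburden at base level: q = 15.9 × 1.33 = 21.147 kPa.
Cohesion term c·N_c·s_c = 14 × 38.6 × 1.3 = 702.52 kPa; surcharge term q·N_q = 21.147 × 26.1 = 551.94 kPa; self-weight term 0.5·γ·B·N_γ·s_γ = 0.5 × 15.9 × 2.76 × 35.2 × 0.6 = 463.42 kPa.
q_ult = 702.52 + 551.94 + 463.42 = 1717.9 kPa.
Net ultimate: q_net = 1717.9 − 21.147 = 1696.7 kPa.
q_all(net) = 1696.7 / 2.5 = 678.69 kPa.

q_all(net) ≈ 679 kPa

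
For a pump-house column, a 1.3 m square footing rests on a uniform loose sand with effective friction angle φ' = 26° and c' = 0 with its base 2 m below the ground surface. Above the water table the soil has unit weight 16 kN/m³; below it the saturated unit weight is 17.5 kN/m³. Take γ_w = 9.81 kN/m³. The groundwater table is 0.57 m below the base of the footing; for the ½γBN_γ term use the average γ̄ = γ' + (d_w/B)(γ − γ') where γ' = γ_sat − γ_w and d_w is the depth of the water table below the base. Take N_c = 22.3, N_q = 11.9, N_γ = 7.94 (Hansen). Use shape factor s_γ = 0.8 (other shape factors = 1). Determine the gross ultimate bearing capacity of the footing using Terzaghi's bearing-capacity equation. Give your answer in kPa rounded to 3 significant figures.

Effective surcharge at the founding depth q = γ·D_f = 16 × 2 = 32 kPa.
With d_w = 0.57 m < B, γ̄ = 7.69 + (0.57/1.3) × (16 − 7.69) = 11.334 kN/m³.
q_ult = q·N_q + 0.5·γ·B·N_γ·s_γ
     = 32 × 11.9 + 0.5 × 11.334 × 1.3 × 7.94 × 0.8
     = 380.8 + 46.794 = 427.59 kPa.

q_ult ≈ 428 kPa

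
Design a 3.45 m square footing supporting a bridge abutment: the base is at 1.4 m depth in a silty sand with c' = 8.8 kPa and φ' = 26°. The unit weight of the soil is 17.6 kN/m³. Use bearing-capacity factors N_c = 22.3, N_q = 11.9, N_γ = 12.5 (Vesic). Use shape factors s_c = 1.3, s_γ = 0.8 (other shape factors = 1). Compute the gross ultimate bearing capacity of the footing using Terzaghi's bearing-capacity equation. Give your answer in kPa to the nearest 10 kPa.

q_ult ≈ 850 kPa

q = γ·D_f = 17.6 × 1.4 = 24.64 kPa.
c·N_c·s_c = 8.8 × 22.3 × 1.3 = 255.11 kPa
q·N_q = 24.64 × 11.9 = 293.22 kPa
0.5·γ·B·N_γ·s_γ = 0.5 × 17.6 × 3.45 × 12.5 × 0.8 = 303.6 kPa
q_ult = 255.11 + 293.22 + 303.6 = 851.93 kPa.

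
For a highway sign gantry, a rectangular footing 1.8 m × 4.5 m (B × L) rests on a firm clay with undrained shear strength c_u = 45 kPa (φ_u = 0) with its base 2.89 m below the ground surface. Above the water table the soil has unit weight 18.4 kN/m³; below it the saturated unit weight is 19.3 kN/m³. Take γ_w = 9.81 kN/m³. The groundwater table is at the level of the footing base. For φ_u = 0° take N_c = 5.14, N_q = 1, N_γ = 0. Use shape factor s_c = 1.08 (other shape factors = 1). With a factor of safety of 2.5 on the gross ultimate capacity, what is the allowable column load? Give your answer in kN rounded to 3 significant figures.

P_all ≈ 982 kN

q = γ·D_f = 18.4 × 2.89 = 53.176 kPa.
c·N_c·s_c = 45 × 5.14 × 1.08 = 249.8 kPa
q·N_q = 53.176 × 1 = 53.176 kPa
q_ult = 249.8 + 53.176 = 302.98 kPa.
Gross allowable pressure q_all = 302.98 / 2.5 = 121.19 kPa.
Footing area = 8.1 m², so allowable column load = 121.19 × 8.1 = 981.66 kN.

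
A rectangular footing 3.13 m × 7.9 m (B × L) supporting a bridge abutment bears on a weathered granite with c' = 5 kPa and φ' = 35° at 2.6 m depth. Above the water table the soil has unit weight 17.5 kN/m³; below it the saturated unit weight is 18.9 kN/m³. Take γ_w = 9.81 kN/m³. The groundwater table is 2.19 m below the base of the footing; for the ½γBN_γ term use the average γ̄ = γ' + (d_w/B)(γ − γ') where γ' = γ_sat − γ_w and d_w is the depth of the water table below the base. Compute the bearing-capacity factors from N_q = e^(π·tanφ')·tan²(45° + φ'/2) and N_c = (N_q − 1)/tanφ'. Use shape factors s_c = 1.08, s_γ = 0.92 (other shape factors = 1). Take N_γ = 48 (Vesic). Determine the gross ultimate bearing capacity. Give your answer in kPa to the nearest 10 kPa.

q_ult ≈ 2800 kPa

tan35° = 0.7002, so N_q = e^(π×0.7002)·tan²(62.5°) = 9.023 × 3.69 = 33.3.
N_c = (33.3 − 1)/tan35° = 46.12.
Overburden at base level: q = 17.5 × 2.6 = 45.5 kPa.
The water table is 2.19 m below the base (< B = 3.13 m), so the ½γBN_γ term uses γ̄ = γ' + (d_w/B)(γ − γ') = 9.09 + (2.19/3.13)(17.5 − 9.09) = 14.974 kN/m³.
Cohesion term c·N_c·s_c = 5 × 46.124 × 1.08 = 249.07 kPa; surcharge term q·N_q = 45.5 × 33.296 = 1515 kPa; self-weight term 0.5·γ·B·N_γ·s_γ = 0.5 × 14.974 × 3.13 × 48 × 0.92 = 1034.9 kPa.
q_ult = 249.07 + 1515 + 1034.9 = 2798.9 kPa.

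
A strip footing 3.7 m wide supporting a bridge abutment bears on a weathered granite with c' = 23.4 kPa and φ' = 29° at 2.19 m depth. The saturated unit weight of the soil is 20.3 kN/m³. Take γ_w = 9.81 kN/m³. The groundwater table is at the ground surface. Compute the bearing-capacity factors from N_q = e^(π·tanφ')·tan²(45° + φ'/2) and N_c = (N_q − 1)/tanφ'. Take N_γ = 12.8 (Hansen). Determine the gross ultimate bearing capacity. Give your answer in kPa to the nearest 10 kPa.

tan29° = 0.5543, so N_q = e^(π×0.5543)·tan²(59.5°) = 5.705 × 2.882 = 16.44.
N_c = (16.44 − 1)/tan29° = 27.86.
γ' = 20.3 − 9.81 = 10.49 kN/m³ (submerged throughout). q = 10.49 × 2.19 = 22.973 kPa; the same γ' applies in the ½γBN_γ term.
c·N_c = 23.4 × 27.86 = 651.93 kPa
q·N_q = 22.973 × 16.443 = 377.75 kPa
0.5·γ·B·N_γ = 0.5 × 10.49 × 3.7 × 12.8 = 248.4 kPa
q_ult = 651.93 + 377.75 + 248.4 = 1278.1 kPa.

q_ult ≈ 1280 kPa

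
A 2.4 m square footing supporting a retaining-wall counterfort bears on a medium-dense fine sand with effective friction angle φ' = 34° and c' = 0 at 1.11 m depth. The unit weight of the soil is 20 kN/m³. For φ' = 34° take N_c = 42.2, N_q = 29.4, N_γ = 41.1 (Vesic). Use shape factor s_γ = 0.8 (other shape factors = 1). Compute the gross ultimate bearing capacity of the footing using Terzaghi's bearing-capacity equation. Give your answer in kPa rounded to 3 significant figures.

q_ult ≈ 1440 kPa

Overburden at base level: q = 20 × 1.11 = 22.2 kPa.
Surcharge term q·N_q = 22.2 × 29.4 = 652.68 kPa; self-weight term 0.5·γ·B·N_γ·s_γ = 0.5 × 20 × 2.4 × 41.1 × 0.8 = 789.12 kPa.
q_ult = 652.68 + 789.12 = 1441.8 kPa.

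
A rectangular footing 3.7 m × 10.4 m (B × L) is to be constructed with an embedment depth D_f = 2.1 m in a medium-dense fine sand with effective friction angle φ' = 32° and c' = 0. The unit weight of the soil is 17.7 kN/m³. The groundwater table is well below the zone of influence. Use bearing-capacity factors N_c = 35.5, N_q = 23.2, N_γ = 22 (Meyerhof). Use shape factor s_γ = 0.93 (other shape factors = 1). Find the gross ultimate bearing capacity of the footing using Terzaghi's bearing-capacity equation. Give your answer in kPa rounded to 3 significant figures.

Effective surcharge at the founding depth q = γ·D_f = 17.7 × 2.1 = 37.17 kPa.
q_ult = q·N_q + 0.5·γ·B·N_γ·s_γ
     = 37.17 × 23.2 + 0.5 × 17.7 × 3.7 × 22 × 0.93
     = 862.34 + 669.96 = 1532.3 kPa.

q_ult ≈ 1530 kPa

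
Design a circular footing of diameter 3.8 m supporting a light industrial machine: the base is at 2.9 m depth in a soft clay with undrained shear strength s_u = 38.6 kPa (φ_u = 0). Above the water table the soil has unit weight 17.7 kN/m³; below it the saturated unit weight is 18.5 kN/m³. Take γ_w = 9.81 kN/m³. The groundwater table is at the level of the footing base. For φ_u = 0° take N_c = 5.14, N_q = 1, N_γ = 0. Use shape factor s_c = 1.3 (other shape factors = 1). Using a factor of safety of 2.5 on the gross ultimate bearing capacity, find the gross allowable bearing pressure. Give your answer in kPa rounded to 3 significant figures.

q_all ≈ 124 kPa

Effective surcharge at the founding depth q = γ·D_f = 17.7 × 2.9 = 51.33 kPa.
q_ult = c·N_c·s_c + q·N_q
     = 38.6 × 5.14 × 1.3 + 51.33 × 1
     = 257.93 + 51.33 = 309.26 kPa.
q_all = 309.26 / 2.5 = 123.7 kPa.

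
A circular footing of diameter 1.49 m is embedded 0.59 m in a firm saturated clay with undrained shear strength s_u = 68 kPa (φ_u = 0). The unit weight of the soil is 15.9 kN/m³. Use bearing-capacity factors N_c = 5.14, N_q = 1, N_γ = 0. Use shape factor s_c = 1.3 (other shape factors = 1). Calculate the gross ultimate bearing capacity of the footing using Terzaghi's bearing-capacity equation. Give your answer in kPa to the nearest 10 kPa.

q = γ·D_f = 15.9 × 0.59 = 9.381 kPa.
c·N_c·s_c = 68 × 5.14 × 1.3 = 454.38 kPa
q·N_q = 9.381 × 1 = 9.381 kPa
q_ult = 454.38 + 9.381 = 463.76 kPa.

q_ult ≈ 460 kPa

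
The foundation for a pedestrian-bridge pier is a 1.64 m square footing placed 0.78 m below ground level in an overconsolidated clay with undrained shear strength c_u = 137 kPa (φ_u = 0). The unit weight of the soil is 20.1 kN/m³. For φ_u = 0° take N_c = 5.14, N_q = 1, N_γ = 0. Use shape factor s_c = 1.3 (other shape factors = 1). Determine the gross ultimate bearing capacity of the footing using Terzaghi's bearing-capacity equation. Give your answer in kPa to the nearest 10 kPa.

q_ult ≈ 930 kPa

q = γ·D_f = 20.1 × 0.78 = 15.678 kPa.
c·N_c·s_c = 137 × 5.14 × 1.3 = 915.43 kPa
q·N_q = 15.678 × 1 = 15.678 kPa
q_ult = 915.43 + 15.678 = 931.11 kPa.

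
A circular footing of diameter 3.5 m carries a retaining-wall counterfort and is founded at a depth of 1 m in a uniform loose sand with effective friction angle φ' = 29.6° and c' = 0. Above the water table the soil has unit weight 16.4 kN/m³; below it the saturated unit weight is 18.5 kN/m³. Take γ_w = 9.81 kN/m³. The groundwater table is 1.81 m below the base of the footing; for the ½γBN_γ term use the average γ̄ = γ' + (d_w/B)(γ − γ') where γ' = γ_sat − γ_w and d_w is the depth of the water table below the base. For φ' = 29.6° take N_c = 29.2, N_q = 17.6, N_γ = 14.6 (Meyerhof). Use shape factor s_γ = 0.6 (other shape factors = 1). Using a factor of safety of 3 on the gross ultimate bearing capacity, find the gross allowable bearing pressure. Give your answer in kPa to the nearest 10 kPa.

q_all ≈ 160 kPa

Overburden at base level: q = 16.4 × 1 = 16.4 kPa.
The water table is 1.81 m below the base (< B = 3.5 m), so the ½γBN_γ term uses γ̄ = γ' + (d_w/B)(γ − γ') = 8.69 + (1.81/3.5)(16.4 − 8.69) = 12.677 kN/m³.
Surcharge term q·N_q = 16.4 × 17.6 = 288.64 kPa; self-weight term 0.5·γ·B·N_γ·s_γ = 0.5 × 12.677 × 3.5 × 14.6 × 0.6 = 194.34 kPa.
q_ult = 288.64 + 194.34 = 482.98 kPa.
q_all = 482.98 / 3 = 160.99 kPa.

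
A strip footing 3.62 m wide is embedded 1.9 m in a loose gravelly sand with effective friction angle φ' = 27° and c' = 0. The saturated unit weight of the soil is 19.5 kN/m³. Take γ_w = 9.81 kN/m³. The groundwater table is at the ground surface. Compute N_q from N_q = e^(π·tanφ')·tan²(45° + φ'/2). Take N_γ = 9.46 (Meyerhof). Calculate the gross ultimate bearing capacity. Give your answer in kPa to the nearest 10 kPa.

q_ult ≈ 410 kPa

tan27° = 0.5095, so N_q = e^(π×0.5095)·tan²(58.5°) = 4.957 × 2.663 = 13.2.
γ' = 19.5 − 9.81 = 9.69 kN/m³ (submerged throughout). q = 9.69 × 1.9 = 18.411 kPa; the same γ' applies in the ½γBN_γ term.
q·N_q = 18.411 × 13.199 = 243.01 kPa
0.5·γ·B·N_γ = 0.5 × 9.69 × 3.62 × 9.46 = 165.92 kPa
q_ult = 243.01 + 165.92 = 408.93 kPa.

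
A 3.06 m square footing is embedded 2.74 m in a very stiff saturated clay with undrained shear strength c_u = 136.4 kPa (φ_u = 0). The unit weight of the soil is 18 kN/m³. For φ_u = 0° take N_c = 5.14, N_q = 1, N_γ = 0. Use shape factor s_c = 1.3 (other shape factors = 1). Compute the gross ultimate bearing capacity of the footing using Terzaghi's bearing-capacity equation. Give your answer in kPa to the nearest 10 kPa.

q_ult ≈ 960 kPa

Effective surcharge at the founding depth q = γ·D_f = 18 × 2.74 = 49.32 kPa.
q_ult = c·N_c·s_c + q·N_q
     = 136.4 × 5.14 × 1.3 + 49.32 × 1
     = 911.42 + 49.32 = 960.74 kPa.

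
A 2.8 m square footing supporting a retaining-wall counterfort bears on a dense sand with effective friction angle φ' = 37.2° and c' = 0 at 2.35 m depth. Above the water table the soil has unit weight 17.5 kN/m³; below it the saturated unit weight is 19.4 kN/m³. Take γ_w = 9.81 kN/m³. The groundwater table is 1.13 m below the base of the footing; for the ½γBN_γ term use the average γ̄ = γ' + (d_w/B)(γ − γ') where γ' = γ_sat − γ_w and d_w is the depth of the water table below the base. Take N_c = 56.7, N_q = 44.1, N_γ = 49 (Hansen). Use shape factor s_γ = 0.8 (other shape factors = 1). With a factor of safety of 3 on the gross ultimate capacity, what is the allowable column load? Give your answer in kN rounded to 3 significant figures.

P_all ≈ 6570 kN

Overburden at base level: q = 17.5 × 2.35 = 41.125 kPa.
The water table is 1.13 m below the base (< B = 2.8 m), so the ½γBN_γ term uses γ̄ = γ' + (d_w/B)(γ − γ') = 9.59 + (1.13/2.8)(17.5 − 9.59) = 12.782 kN/m³.
Surcharge term q·N_q = 41.125 × 44.1 = 1813.6 kPa; self-weight term 0.5·γ·B·N_γ·s_γ = 0.5 × 12.782 × 2.8 × 49 × 0.8 = 701.49 kPa.
q_ult = 1813.6 + 701.49 = 2515.1 kPa.
Gross allowable pressure q_all = 2515.1 / 3 = 838.37 kPa.
Footing area = 7.84 m², so allowable column load = 838.37 × 7.84 = 6572.8 kN.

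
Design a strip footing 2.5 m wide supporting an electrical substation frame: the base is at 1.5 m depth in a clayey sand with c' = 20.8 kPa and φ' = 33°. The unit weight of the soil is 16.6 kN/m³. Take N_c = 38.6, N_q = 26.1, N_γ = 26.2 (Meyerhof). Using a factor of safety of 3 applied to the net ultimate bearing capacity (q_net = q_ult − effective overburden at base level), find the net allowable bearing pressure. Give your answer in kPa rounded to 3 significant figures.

Effective surcharge at the founding depth q = γ·D_f = 16.6 × 1.5 = 24.9 kPa.
q_ult = c·N_c + q·N_q + 0.5·γ·B·N_γ
     = 20.8 × 38.6 + 24.9 × 26.1 + 0.5 × 16.6 × 2.5 × 26.2
     = 802.88 + 649.89 + 543.65 = 1996.4 kPa.
Net ultimate: q_net = 1996.4 − 24.9 = 1971.5 kPa.
q_all(net) = 1971.5 / 3 = 657.17 kPa.

q_all(net) ≈ 657 kPa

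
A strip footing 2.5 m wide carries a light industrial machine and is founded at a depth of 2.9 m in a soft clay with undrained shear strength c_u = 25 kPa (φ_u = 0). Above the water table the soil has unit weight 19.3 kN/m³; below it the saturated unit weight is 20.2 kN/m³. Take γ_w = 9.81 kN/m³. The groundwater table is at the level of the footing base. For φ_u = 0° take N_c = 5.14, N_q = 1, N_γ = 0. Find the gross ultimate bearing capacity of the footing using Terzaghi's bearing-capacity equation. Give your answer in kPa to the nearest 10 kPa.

Overburden at base level: q = 19.3 × 2.9 = 55.97 kPa.
Cohesion term c·N_c = 25 × 5.14 = 128.5 kPa; surcharge term q·N_q = 55.97 × 1 = 55.97 kPa.
q_ult = 128.5 + 55.97 = 184.47 kPa.

q_ult ≈ 180 kPa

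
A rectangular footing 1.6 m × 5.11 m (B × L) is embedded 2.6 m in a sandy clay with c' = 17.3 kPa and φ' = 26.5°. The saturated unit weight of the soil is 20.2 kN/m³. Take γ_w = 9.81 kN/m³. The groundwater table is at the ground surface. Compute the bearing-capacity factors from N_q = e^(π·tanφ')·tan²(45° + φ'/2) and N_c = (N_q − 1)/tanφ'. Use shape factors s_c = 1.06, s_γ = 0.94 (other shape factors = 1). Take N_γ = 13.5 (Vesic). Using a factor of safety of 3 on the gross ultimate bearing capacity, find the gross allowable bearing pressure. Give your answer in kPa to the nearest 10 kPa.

N_q = e^(π·tan26.5°)·tan²(58.25°) = 12.51; N_c = (N_q − 1)/tanφ' = 23.08.
Water table at ground surface, so effective unit weight γ' = 20.2 − 9.81 = 10.39 kN/m³ is used throughout; overburden q = 10.39 × 2.6 = 27.014 kPa; the same γ' applies in the ½γBN_γ term.
Cohesion term c·N_c·s_c = 17.3 × 23.078 × 1.06 = 423.2 kPa; surcharge term q·N_q = 27.014 × 12.506 = 337.84 kPa; self-weight term 0.5·γ·B·N_γ·s_γ = 0.5 × 10.39 × 1.6 × 13.5 × 0.94 = 105.48 kPa.
q_ult = 423.2 + 337.84 + 105.48 = 866.52 kPa.
q_all = 866.52 / 3 = 288.84 kPa.

q_all ≈ 290 kPa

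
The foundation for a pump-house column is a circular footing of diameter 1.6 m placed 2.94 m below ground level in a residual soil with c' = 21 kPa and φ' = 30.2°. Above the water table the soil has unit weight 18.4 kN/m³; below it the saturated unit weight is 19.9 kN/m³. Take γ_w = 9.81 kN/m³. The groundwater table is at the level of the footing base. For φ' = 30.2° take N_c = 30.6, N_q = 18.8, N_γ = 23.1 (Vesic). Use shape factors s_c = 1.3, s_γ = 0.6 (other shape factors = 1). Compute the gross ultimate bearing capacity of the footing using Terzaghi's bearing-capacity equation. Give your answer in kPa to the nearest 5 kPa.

q_ult ≈ 1965 kPa

Overburden at base level: q = 18.4 × 2.94 = 54.096 kPa.
Below the base the soil is submerged, so the ½γBN_γ term uses γ' = 19.9 − 9.81 = 10.09 kN/m³.
Cohesion term c·N_c·s_c = 21 × 30.6 × 1.3 = 835.38 kPa; surcharge term q·N_q = 54.096 × 18.8 = 1017 kPa; self-weight term 0.5·γ·B·N_γ·s_γ = 0.5 × 10.09 × 1.6 × 23.1 × 0.6 = 111.88 kPa.
q_ult = 835.38 + 1017 + 111.88 = 1964.3 kPa.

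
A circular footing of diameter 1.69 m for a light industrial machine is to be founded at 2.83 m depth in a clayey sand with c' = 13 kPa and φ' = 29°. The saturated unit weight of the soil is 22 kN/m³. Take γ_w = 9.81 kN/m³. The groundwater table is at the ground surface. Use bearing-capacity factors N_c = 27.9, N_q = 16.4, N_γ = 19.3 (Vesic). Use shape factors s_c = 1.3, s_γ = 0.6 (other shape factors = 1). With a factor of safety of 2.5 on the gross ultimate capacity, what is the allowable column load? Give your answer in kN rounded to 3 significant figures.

P_all ≈ 1040 kN

Water table at ground surface, so effective unit weight γ' = 22 − 9.81 = 12.19 kN/m³ is used throughout; overburden q = 12.19 × 2.83 = 34.498 kPa; the same γ' applies in the ½γBN_γ term.
Cohesion term c·N_c·s_c = 13 × 27.9 × 1.3 = 471.51 kPa; surcharge term q·N_q = 34.498 × 16.4 = 565.76 kPa; self-weight term 0.5·γ·B·N_γ·s_γ = 0.5 × 12.19 × 1.69 × 19.3 × 0.6 = 119.28 kPa.
q_ult = 471.51 + 565.76 + 119.28 = 1156.6 kPa.
Gross allowable pressure q_all = 1156.6 / 2.5 = 462.62 kPa.
Footing area = 2.2432 m², so allowable column load = 462.62 × 2.2432 = 1037.8 kN.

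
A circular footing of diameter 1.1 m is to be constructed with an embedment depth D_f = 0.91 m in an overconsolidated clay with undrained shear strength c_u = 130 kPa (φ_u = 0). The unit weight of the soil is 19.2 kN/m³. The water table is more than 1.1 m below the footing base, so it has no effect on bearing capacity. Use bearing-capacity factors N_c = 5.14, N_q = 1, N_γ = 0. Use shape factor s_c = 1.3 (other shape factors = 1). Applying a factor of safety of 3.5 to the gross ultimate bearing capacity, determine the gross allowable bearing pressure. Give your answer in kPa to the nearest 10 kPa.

q_all ≈ 250 kPa

Overburden at base level: q = 19.2 × 0.91 = 17.472 kPa.
Cohesion term c·N_c·s_c = 130 × 5.14 × 1.3 = 868.66 kPa; surcharge term q·N_q = 17.472 × 1 = 17.472 kPa.
q_ult = 868.66 + 17.472 = 886.13 kPa.
q_all = q_ult / FS = 886.13 / 3.5 = 253.18 kPa.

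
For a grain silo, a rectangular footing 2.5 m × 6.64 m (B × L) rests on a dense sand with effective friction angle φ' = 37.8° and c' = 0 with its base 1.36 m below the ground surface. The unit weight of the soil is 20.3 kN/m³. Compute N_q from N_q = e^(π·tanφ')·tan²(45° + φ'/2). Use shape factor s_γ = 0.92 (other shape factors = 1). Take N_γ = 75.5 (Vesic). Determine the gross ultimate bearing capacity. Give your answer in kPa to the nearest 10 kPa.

q_ult ≈ 3080 kPa

tan37.8° = 0.7757, so N_q = e^(π×0.7757)·tan²(63.9°) = 11.437 × 4.167 = 47.66.
Effective surcharge at the founding depth q = γ·D_f = 20.3 × 1.36 = 27.608 kPa.
q_ult = q·N_q + 0.5·γ·B·N_γ·s_γ
     = 27.608 × 47.655 + 0.5 × 20.3 × 2.5 × 75.5 × 0.92
     = 1315.7 + 1762.5 = 3078.2 kPa.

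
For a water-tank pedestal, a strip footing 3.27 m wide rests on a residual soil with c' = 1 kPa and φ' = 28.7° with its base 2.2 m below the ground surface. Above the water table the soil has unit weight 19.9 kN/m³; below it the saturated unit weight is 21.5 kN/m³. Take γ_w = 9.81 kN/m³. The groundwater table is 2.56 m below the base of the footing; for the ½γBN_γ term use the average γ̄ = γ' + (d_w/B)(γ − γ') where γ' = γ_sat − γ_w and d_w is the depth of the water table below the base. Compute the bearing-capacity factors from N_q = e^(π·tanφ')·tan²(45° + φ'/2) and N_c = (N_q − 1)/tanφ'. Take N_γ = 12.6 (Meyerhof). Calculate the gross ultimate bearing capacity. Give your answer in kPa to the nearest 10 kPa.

q_ult ≈ 1100 kPa

tan28.7° = 0.5475, so N_q = e^(π×0.5475)·tan²(59.35°) = 5.584 × 2.848 = 15.9.
N_c = (15.9 − 1)/tan28.7° = 27.22.
Overburden at base level: q = 19.9 × 2.2 = 43.78 kPa.
The water table is 2.56 m below the base (< B = 3.27 m), so the ½γBN_γ term uses γ̄ = γ' + (d_w/B)(γ − γ') = 11.69 + (2.56/3.27)(19.9 − 11.69) = 18.117 kN/m³.
Cohesion term c·N_c = 1 × 27.221 = 27.221 kPa; surcharge term q·N_q = 43.78 × 15.903 = 696.24 kPa; self-weight term 0.5·γ·B·N_γ = 0.5 × 18.117 × 3.27 × 12.6 = 373.24 kPa.
q_ult = 27.221 + 696.24 + 373.24 = 1096.7 kPa.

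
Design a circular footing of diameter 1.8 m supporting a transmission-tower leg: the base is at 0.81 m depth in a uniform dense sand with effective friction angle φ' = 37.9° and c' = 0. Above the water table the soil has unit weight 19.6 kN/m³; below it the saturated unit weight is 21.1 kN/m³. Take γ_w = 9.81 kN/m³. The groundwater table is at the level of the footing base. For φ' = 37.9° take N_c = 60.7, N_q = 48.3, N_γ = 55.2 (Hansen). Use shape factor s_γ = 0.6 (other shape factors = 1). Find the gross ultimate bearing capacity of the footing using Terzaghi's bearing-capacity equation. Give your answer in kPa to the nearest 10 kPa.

Effective surcharge at the founding depth q = γ·D_f = 19.6 × 0.81 = 15.876 kPa.
The water table coincides with the base, so in the self-weight term γ → γ' = 11.29 kN/m³.
q_ult = q·N_q + 0.5·γ·B·N_γ·s_γ
     = 15.876 × 48.3 + 0.5 × 11.29 × 1.8 × 55.2 × 0.6
     = 766.81 + 336.53 = 1103.3 kPa.

q_ult ≈ 1100 kPa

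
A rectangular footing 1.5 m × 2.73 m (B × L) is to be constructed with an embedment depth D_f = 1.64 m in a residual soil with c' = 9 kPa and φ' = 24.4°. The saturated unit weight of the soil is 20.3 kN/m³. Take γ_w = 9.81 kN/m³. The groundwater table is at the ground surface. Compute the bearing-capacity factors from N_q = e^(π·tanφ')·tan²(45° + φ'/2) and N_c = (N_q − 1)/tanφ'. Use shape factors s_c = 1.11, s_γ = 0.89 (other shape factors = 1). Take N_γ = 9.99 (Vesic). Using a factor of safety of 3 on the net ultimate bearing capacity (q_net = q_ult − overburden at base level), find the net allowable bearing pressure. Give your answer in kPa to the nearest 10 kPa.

q_all(net) ≈ 140 kPa

N_q = e^(π·tan24.4°)·tan²(57.2°) = 10.01; N_c = (N_q − 1)/tanφ' = 19.87.
γ' = 20.3 − 9.81 = 10.49 kN/m³ (submerged throughout). q = 10.49 × 1.64 = 17.204 kPa; the same γ' applies in the ½γBN_γ term.
c·N_c·s_c = 9 × 19.867 × 1.11 = 198.47 kPa
q·N_q = 17.204 × 10.012 = 172.24 kPa
0.5·γ·B·N_γ·s_γ = 0.5 × 10.49 × 1.5 × 9.99 × 0.89 = 69.951 kPa
q_ult = 198.47 + 172.24 + 69.951 = 440.66 kPa.
q_net = 440.66 − 17.204 = 423.46 kPa.
q_all(net) = 423.46 / 3 = 141.15 kPa.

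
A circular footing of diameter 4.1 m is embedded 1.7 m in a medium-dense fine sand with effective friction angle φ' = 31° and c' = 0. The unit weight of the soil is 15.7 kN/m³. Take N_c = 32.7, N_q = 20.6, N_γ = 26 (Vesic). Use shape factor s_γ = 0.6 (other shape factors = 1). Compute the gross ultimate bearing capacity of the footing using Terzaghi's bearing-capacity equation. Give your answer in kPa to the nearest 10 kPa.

q = γ·D_f = 15.7 × 1.7 = 26.69 kPa.
q·N_q = 26.69 × 20.6 = 549.81 kPa
0.5·γ·B·N_γ·s_γ = 0.5 × 15.7 × 4.1 × 26 × 0.6 = 502.09 kPa
q_ult = 549.81 + 502.09 = 1051.9 kPa.

q_ult ≈ 1050 kPa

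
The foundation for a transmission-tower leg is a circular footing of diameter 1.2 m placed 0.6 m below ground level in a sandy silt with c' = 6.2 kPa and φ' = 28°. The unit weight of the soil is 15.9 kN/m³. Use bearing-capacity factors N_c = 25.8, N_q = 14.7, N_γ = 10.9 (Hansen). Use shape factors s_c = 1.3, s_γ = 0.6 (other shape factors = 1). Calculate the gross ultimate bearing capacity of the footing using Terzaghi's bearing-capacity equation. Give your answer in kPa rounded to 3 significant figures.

Effective surcharge at the founding depth q = γ·D_f = 15.9 × 0.6 = 9.54 kPa.
q_ult = c·N_c·s_c + q·N_q + 0.5·γ·B·N_γ·s_γ
     = 6.2 × 25.8 × 1.3 + 9.54 × 14.7 + 0.5 × 15.9 × 1.2 × 10.9 × 0.6
     = 207.95 + 140.24 + 62.392 = 410.58 kPa.

q_ult ≈ 411 kPa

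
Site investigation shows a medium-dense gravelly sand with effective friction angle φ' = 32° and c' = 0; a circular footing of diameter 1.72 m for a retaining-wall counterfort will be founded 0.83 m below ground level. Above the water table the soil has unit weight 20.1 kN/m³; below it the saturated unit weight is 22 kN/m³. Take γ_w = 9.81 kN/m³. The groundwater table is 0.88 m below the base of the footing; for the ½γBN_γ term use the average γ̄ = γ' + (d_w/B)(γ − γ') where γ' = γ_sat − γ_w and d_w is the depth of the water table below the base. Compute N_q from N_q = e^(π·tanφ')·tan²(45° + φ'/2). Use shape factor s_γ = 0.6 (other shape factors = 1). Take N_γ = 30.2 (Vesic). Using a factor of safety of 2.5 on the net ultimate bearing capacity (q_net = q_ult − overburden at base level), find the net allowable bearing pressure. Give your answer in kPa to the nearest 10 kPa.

N_q = e^(π·tan32°)·tan²(61°) = 23.18.
Effective surcharge at the founding depth q = γ·D_f = 20.1 × 0.83 = 16.683 kPa.
With d_w = 0.88 m < B, γ̄ = 12.19 + (0.88/1.72) × (20.1 − 12.19) = 16.237 kN/m³.
q_ult = q·N_q + 0.5·γ·B·N_γ·s_γ
     = 16.683 × 23.177 + 0.5 × 16.237 × 1.72 × 30.2 × 0.6
     = 386.66 + 253.02 = 639.68 kPa.
q_net = 639.68 − 16.683 = 623 kPa.
q_all(net) = 623 / 2.5 = 249.2 kPa.

q_all(net) ≈ 250 kPa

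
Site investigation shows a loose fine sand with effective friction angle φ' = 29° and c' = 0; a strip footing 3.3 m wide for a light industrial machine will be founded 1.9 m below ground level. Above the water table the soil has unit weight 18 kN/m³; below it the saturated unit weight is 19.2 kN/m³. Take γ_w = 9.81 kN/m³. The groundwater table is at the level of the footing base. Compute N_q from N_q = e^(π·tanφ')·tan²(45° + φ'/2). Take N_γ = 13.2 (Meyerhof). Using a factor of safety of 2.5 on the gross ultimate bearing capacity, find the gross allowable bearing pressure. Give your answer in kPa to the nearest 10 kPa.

N_q = e^(π·tan29°)·tan²(59.5°) = 16.44.
Overburden at base level: q = 18 × 1.9 = 34.2 kPa.
Below the base the soil is submerged, so the ½γBN_γ term uses γ' = 19.2 − 9.81 = 9.39 kN/m³.
Surcharge term q·N_q = 34.2 × 16.443 = 562.36 kPa; self-weight term 0.5·γ·B·N_γ = 0.5 × 9.39 × 3.3 × 13.2 = 204.51 kPa.
q_ult = 562.36 + 204.51 = 766.88 kPa.
q_all = 766.88 / 2.5 = 306.75 kPa.

q_all ≈ 310 kPa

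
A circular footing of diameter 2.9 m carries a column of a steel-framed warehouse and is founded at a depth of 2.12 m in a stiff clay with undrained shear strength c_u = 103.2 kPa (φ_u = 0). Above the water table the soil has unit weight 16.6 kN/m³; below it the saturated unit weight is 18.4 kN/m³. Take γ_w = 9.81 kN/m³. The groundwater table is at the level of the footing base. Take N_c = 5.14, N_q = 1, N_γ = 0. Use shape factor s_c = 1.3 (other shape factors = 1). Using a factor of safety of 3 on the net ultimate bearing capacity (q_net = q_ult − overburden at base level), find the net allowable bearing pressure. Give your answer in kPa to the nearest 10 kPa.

q_all(net) ≈ 230 kPa

Overburden at base level: q = 16.6 × 2.12 = 35.192 kPa.
Cohesion term c·N_c·s_c = 103.2 × 5.14 × 1.3 = 689.58 kPa; surcharge term q·N_q = 35.192 × 1 = 35.192 kPa.
q_ult = 689.58 + 35.192 = 724.77 kPa.
q_net = 724.77 − 35.192 = 689.58 kPa.
q_all(net) = 689.58 / 3 = 229.86 kPa.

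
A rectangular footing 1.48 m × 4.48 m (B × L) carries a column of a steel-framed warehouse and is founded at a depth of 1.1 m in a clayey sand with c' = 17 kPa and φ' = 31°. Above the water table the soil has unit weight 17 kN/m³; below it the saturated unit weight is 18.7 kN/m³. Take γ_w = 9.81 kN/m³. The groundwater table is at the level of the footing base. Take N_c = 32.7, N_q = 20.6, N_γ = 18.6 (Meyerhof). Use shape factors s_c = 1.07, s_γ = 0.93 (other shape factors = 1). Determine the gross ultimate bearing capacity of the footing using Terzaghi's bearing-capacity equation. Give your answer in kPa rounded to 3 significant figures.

q_ult ≈ 1090 kPa

Overburden at base level: q = 17 × 1.1 = 18.7 kPa.
Below the base the soil is submerged, so the ½γBN_γ term uses γ' = 18.7 − 9.81 = 8.89 kN/m³.
Cohesion term c·N_c·s_c = 17 × 32.7 × 1.07 = 594.81 kPa; surcharge term q·N_q = 18.7 × 20.6 = 385.22 kPa; self-weight term 0.5·γ·B·N_γ·s_γ = 0.5 × 8.89 × 1.48 × 18.6 × 0.93 = 113.8 kPa.
q_ult = 594.81 + 385.22 + 113.8 = 1093.8 kPa.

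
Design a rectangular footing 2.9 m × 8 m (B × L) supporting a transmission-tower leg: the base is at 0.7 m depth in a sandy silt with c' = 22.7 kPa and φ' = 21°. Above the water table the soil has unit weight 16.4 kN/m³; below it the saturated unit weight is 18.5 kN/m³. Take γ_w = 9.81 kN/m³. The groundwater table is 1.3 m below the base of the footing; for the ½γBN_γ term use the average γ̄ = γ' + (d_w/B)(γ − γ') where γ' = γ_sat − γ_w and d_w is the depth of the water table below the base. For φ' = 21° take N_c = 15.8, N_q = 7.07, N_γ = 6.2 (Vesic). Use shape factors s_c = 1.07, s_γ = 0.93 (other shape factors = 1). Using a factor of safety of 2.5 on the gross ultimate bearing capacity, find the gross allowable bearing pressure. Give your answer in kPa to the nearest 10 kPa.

q = γ·D_f = 16.4 × 0.7 = 11.48 kPa.
γ' = 8.69 kN/m³; averaging over the depth B below the base, γ̄ = γ' + (d_w/B)(γ − γ') = 12.146 kN/m³.
c·N_c·s_c = 22.7 × 15.8 × 1.07 = 383.77 kPa
q·N_q = 11.48 × 7.07 = 81.164 kPa
0.5·γ·B·N_γ·s_γ = 0.5 × 12.146 × 2.9 × 6.2 × 0.93 = 101.55 kPa
q_ult = 383.77 + 81.164 + 101.55 = 566.48 kPa.
q_all = 566.48 / 2.5 = 226.59 kPa.

q_all ≈ 230 kPa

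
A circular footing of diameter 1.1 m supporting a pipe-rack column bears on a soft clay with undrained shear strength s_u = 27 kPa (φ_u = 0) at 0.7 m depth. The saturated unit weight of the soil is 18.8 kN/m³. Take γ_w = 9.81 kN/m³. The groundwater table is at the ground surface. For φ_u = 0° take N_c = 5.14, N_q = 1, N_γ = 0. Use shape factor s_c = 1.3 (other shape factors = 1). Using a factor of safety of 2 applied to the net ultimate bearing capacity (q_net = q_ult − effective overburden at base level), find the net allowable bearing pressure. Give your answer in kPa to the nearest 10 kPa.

q_all(net) ≈ 90 kPa

With the water table at the surface the whole profile is submerged: γ' = 18.8 − 9.81 = 8.99 kN/m³, so q = γ'·D_f = 6.293 kPa.
q_ult = c·N_c·s_c + q·N_q
     = 27 × 5.14 × 1.3 + 6.293 × 1
     = 180.41 + 6.293 = 186.71 kPa.
Net ultimate: q_net = 186.71 − 6.293 = 180.41 kPa.
q_all(net) = 180.41 / 2 = 90.207 kPa.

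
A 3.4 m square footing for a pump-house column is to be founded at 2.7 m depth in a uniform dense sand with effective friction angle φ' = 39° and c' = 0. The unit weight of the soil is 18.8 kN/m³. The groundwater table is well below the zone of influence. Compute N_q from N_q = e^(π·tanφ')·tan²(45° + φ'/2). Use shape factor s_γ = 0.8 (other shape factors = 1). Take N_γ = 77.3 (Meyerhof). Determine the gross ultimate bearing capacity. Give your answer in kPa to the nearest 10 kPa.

tan39° = 0.8098, so N_q = e^(π×0.8098)·tan²(64.5°) = 12.731 × 4.395 = 55.96.
Overburden at base level: q = 18.8 × 2.7 = 50.76 kPa.
Surcharge term q·N_q = 50.76 × 55.957 = 2840.4 kPa; self-weight term 0.5·γ·B·N_γ·s_γ = 0.5 × 18.8 × 3.4 × 77.3 × 0.8 = 1976.4 kPa.
q_ult = 2840.4 + 1976.4 = 4816.8 kPa.

q_ult ≈ 4820 kPa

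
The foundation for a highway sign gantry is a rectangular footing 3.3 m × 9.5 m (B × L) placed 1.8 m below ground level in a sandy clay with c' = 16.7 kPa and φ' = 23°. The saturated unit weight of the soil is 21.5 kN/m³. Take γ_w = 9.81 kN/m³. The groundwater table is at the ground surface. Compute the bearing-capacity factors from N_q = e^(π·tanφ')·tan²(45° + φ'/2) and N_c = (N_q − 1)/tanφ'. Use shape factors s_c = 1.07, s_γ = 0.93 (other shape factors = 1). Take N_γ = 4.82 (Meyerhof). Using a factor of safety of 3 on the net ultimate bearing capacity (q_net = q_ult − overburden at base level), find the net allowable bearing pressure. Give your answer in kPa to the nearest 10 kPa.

q_all(net) ≈ 190 kPa

N_q = e^(π·tan23°)·tan²(56.5°) = 8.66; N_c = (N_q − 1)/tanφ' = 18.05.
γ' = 21.5 − 9.81 = 11.69 kN/m³ (submerged throughout). q = 11.69 × 1.8 = 21.042 kPa; the same γ' applies in the ½γBN_γ term.
c·N_c·s_c = 16.7 × 18.049 × 1.07 = 322.51 kPa
q·N_q = 21.042 × 8.6612 = 182.25 kPa
0.5·γ·B·N_γ·s_γ = 0.5 × 11.69 × 3.3 × 4.82 × 0.93 = 86.463 kPa
q_ult = 322.51 + 182.25 + 86.463 = 591.22 kPa.
q_net = 591.22 − 21.042 = 570.18 kPa.
q_all(net) = 570.18 / 3 = 190.06 kPa.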